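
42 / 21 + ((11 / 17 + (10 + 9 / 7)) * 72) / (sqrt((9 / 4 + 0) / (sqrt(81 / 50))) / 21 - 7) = -7667414981698 / 63505047391 - 26511649920 * 2^(1 / 4) * sqrt(5) / 63505047391 - 450878400 * sqrt(2) / 63505047391 - 1533600 * 2^(3 / 4) * sqrt(5) / 63505047391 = -121.86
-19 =-19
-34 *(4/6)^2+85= 629/9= 69.89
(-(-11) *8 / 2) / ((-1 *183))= -44 / 183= -0.24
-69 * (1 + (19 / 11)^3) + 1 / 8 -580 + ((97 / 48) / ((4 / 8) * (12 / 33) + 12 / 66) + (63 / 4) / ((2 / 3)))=-249231743 / 255552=-975.27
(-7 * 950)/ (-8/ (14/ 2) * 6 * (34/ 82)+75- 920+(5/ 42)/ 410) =22902600/ 2919971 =7.84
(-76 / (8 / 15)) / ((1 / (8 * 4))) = -4560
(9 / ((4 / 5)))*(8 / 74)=45 / 37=1.22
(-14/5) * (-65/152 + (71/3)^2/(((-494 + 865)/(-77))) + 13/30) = 325.48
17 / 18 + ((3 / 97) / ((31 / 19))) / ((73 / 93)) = 123455 / 127458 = 0.97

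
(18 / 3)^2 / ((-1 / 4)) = -144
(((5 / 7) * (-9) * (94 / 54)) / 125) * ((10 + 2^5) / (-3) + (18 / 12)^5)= 1927 / 3360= 0.57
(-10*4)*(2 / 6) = -40 / 3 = -13.33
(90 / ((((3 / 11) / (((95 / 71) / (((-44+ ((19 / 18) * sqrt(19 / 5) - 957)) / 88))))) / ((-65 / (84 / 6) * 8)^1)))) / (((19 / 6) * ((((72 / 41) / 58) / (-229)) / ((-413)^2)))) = -67695095652540436080000 / 115249668031 - 14276909950030728000 * sqrt(95) / 115249668031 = -588585207373.06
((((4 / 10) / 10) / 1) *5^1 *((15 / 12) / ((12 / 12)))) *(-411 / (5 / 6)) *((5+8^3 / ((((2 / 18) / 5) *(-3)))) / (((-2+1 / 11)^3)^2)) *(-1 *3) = -372550420495 / 6353046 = -58641.23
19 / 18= 1.06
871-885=-14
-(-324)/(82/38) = 6156/41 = 150.15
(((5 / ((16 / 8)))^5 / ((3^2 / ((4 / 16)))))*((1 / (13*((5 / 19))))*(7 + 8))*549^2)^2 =35583946583291015625 / 2768896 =12851312069247.46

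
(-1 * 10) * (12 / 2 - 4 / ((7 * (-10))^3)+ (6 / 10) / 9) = -1560653 / 25725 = -60.67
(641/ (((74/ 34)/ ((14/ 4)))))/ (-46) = -76279/ 3404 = -22.41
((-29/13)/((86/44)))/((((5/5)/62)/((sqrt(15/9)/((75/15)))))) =-39556*sqrt(15)/8385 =-18.27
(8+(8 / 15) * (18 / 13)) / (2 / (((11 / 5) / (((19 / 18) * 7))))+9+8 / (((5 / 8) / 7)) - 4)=7029 / 81497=0.09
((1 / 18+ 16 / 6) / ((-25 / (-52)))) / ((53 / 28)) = 35672 / 11925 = 2.99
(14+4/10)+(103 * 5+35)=2822/5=564.40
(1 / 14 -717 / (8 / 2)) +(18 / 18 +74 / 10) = -23909 / 140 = -170.78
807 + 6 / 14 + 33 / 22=11325 / 14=808.93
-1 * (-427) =427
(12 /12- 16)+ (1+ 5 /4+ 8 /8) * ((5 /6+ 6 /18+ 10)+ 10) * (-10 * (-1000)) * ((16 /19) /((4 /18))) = 49529715 /19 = 2606827.11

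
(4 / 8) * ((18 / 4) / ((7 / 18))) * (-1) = -81 / 14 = -5.79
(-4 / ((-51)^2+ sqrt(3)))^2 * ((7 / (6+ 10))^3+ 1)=2502561713 / 976381951556352 - 1282871 * sqrt(3) / 650921301037568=0.00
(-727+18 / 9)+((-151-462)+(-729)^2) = 530103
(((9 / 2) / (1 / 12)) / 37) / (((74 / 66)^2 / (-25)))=-1470150 / 50653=-29.02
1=1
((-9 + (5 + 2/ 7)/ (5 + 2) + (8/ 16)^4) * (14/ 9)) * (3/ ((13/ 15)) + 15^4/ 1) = -234564475/ 364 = -644407.90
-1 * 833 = -833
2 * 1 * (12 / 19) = 24 / 19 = 1.26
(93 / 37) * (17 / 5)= 1581 / 185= 8.55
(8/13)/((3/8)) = 64/39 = 1.64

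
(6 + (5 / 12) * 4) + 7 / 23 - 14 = -416 / 69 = -6.03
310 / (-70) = -31 / 7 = -4.43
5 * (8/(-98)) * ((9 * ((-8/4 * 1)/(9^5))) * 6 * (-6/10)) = -0.00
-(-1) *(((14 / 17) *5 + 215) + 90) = 5255 / 17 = 309.12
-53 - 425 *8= -3453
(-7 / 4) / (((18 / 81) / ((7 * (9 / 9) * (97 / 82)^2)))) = -4149369 / 53792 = -77.14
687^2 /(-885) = -157323 /295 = -533.30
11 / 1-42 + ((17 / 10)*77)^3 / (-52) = -2244558629 / 52000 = -43164.59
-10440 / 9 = -1160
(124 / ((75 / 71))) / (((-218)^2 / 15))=2201 / 59405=0.04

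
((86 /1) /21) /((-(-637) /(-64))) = -5504 /13377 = -0.41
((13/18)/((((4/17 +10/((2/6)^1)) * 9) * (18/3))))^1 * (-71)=-15691/499608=-0.03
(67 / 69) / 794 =67 / 54786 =0.00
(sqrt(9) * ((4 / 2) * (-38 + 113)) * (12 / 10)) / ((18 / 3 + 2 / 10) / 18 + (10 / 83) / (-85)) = 68574600 / 43561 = 1574.22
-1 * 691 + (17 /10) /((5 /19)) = -684.54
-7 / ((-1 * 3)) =7 / 3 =2.33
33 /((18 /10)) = 55 /3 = 18.33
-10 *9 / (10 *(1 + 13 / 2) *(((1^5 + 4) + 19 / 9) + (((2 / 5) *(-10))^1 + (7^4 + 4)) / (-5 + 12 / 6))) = 54 / 35695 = 0.00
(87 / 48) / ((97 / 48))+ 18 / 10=1308 / 485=2.70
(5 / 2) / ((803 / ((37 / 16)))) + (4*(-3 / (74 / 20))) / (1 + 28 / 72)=-11066447 / 4753760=-2.33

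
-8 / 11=-0.73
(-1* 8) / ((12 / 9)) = -6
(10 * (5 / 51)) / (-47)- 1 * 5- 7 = -12.02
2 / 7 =0.29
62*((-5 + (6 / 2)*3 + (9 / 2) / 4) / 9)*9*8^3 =162688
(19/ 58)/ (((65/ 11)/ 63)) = 13167/ 3770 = 3.49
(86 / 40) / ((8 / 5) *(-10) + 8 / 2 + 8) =-43 / 80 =-0.54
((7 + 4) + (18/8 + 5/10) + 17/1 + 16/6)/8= 401/96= 4.18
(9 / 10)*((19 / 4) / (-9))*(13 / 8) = -0.77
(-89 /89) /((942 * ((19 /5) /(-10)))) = 25 /8949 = 0.00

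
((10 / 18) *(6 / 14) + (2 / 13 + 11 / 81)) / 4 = 1945 / 14742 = 0.13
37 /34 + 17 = 615 /34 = 18.09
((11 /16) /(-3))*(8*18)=-33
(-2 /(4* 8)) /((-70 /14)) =1 /80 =0.01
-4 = -4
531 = 531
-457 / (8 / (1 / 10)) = -457 / 80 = -5.71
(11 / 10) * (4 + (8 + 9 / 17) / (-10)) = 3.46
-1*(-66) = 66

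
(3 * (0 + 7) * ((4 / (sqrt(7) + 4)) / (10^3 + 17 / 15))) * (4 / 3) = 2240 / 45051-560 * sqrt(7) / 45051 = 0.02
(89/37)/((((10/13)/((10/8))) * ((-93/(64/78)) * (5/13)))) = -4628/51615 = -0.09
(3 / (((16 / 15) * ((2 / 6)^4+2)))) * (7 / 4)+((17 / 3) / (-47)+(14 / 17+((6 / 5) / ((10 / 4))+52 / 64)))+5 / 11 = 33666359953 / 6876513600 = 4.90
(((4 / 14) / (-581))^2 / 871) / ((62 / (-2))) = -4 / 446609743489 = -0.00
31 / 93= 1 / 3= 0.33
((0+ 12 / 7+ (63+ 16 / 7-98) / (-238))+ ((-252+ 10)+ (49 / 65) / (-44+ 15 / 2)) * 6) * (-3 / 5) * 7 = 34393944369 / 5646550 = 6091.14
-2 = -2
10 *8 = 80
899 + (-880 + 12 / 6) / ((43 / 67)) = -20169 / 43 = -469.05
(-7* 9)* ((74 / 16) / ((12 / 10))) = -3885 / 16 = -242.81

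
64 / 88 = 8 / 11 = 0.73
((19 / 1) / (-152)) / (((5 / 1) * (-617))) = 1 / 24680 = 0.00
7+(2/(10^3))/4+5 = 24001/2000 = 12.00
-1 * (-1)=1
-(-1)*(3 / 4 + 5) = 23 / 4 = 5.75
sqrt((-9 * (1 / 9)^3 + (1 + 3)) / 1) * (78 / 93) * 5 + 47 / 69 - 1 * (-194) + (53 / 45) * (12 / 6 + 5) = 130 * sqrt(323) / 279 + 210028 / 1035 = 211.30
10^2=100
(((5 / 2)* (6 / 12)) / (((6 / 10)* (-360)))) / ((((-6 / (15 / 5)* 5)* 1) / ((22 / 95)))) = 11 / 82080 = 0.00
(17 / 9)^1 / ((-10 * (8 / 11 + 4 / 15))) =-187 / 984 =-0.19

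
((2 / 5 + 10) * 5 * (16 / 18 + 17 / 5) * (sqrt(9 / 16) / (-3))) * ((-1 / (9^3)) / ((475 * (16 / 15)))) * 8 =2509 / 2077650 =0.00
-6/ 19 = -0.32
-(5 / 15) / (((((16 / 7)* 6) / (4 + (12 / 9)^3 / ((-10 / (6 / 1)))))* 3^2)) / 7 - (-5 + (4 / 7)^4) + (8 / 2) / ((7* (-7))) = 336815851 / 70013160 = 4.81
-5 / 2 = -2.50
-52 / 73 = -0.71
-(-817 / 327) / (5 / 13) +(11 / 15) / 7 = 25182 / 3815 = 6.60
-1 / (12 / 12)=-1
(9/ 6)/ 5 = 3/ 10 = 0.30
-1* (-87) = 87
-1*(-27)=27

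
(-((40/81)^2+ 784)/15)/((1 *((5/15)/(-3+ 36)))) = -56599664/10935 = -5176.01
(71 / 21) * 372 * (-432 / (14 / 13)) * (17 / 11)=-420267744 / 539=-779717.52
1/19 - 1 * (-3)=58/19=3.05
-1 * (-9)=9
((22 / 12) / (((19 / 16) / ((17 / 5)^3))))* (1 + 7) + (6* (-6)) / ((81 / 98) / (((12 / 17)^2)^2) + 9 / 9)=477.12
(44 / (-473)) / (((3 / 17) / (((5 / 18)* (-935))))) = 158950 / 1161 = 136.91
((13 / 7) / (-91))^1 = -1 / 49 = -0.02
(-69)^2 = 4761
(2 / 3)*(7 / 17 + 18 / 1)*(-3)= -626 / 17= -36.82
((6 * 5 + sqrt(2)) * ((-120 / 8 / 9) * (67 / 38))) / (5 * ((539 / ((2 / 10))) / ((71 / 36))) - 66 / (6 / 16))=-118925 / 8979476 - 23785 * sqrt(2) / 53876856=-0.01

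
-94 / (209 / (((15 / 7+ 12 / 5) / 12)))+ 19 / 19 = 12139 / 14630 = 0.83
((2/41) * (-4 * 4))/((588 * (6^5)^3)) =-1/354225612754944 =-0.00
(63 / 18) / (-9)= -0.39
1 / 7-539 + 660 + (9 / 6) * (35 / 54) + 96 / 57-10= 544871 / 4788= 113.80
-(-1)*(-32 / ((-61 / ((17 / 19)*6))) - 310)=-356026 / 1159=-307.18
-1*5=-5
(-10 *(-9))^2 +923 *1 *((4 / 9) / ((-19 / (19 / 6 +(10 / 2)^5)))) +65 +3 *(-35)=-30512794 / 513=-59479.13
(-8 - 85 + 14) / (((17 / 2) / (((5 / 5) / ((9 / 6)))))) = -6.20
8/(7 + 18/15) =40/41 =0.98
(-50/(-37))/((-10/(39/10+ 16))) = -2.69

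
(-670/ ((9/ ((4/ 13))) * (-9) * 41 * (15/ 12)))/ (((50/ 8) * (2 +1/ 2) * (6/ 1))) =8576/ 16189875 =0.00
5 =5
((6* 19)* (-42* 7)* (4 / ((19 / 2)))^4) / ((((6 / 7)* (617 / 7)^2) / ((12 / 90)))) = -0.02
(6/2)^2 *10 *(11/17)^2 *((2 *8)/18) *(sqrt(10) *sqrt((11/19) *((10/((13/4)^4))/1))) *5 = 7744000 *sqrt(209)/927979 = 120.64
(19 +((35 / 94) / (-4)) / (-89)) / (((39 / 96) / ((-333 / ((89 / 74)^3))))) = -343205898051168 / 38335509251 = -8952.69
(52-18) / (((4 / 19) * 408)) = 19 / 48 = 0.40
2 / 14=1 / 7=0.14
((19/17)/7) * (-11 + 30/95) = -29/17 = -1.71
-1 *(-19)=19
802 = 802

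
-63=-63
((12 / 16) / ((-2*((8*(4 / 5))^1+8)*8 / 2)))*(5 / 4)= -25 / 3072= -0.01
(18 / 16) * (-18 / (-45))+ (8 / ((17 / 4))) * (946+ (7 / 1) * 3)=619033 / 340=1820.69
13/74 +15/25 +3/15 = 361/370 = 0.98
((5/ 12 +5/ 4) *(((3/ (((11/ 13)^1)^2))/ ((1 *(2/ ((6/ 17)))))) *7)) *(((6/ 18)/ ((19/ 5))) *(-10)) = -295750/ 39083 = -7.57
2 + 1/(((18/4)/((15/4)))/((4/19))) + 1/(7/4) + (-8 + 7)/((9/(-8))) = 3.64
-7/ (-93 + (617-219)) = -7/ 305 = -0.02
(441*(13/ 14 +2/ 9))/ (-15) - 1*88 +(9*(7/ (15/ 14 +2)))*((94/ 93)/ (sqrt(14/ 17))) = -731/ 6 +1974*sqrt(238)/ 1333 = -98.99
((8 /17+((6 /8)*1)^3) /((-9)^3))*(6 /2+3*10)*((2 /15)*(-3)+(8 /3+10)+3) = -2445949 /3965760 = -0.62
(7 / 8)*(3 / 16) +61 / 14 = 4051 / 896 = 4.52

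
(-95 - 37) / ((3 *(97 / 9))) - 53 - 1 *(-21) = -3500 / 97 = -36.08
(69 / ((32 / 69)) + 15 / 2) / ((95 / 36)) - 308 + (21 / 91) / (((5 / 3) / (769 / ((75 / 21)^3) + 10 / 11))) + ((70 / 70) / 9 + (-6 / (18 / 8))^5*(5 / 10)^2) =-279.92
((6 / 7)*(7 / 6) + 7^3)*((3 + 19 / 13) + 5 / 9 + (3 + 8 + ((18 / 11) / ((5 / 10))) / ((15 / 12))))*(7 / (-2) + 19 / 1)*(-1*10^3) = -99363290.75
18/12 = 3/2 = 1.50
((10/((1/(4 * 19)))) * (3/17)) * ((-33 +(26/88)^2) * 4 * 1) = -36319830/2057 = -17656.70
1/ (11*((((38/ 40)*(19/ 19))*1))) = 20/ 209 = 0.10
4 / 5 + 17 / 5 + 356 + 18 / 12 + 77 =4387 / 10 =438.70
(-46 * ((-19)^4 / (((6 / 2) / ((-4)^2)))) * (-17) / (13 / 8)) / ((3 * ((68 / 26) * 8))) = 5328680.89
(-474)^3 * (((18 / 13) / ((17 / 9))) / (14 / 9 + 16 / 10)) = -388179465480 / 15691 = -24738988.30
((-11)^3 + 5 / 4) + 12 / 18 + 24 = -15661 / 12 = -1305.08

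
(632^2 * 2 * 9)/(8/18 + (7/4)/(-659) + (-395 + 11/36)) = -9475934976/519625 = -18236.10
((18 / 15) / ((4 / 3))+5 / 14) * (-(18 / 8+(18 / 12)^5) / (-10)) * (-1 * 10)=-99 / 8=-12.38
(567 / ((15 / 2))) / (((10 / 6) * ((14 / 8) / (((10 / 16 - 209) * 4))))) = -540108 / 25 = -21604.32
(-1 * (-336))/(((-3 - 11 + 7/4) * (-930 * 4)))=8/1085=0.01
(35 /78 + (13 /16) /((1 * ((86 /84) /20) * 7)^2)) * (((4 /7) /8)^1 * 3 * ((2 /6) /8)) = 977315 /16152864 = 0.06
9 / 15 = 3 / 5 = 0.60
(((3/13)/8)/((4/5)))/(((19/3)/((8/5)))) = 9/988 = 0.01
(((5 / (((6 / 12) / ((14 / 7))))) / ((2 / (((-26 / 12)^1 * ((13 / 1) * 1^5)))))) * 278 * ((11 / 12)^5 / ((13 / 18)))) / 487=-1455095785 / 10098432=-144.09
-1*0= 0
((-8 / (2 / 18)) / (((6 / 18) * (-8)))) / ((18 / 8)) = 12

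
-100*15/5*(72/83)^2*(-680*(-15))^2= -161803008000000/6889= -23487154594.28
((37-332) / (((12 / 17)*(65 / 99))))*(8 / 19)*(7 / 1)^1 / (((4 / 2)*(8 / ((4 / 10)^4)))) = -463386 / 154375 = -3.00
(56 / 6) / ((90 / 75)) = 70 / 9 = 7.78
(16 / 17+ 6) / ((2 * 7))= 59 / 119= 0.50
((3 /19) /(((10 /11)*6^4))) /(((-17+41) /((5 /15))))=11 /5909760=0.00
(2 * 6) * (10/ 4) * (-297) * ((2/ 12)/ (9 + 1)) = -297/ 2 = -148.50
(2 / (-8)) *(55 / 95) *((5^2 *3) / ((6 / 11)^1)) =-3025 / 152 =-19.90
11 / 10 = 1.10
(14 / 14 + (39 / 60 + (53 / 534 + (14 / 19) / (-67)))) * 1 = 11816333 / 6797820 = 1.74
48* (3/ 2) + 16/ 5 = 376/ 5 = 75.20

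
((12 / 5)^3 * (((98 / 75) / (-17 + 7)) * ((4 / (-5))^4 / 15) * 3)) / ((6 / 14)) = -0.35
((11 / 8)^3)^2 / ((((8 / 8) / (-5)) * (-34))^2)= 44289025 / 303038464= 0.15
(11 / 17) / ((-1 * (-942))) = 11 / 16014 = 0.00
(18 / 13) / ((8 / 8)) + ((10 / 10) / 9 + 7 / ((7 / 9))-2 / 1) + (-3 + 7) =1462 / 117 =12.50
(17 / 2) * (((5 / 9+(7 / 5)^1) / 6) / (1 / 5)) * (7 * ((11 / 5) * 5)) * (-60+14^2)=3916528 / 27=145056.59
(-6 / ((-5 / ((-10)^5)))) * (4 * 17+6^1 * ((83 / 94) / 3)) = -393480000 / 47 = -8371914.89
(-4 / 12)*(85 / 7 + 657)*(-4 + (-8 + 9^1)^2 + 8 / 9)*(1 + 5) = 177992 / 63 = 2825.27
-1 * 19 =-19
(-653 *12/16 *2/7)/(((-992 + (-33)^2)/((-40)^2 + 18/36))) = -64647/28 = -2308.82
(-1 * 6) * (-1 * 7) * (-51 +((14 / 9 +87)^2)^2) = 2582927273.42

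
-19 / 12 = -1.58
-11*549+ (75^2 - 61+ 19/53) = -25156/53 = -474.64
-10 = -10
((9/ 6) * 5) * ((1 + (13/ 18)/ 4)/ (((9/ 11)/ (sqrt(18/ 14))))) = 4675 * sqrt(7)/ 1008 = 12.27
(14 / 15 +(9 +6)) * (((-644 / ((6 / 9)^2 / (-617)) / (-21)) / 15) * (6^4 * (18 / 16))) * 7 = -461535595.92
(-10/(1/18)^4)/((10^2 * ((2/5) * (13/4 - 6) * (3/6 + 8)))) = 209952/187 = 1122.74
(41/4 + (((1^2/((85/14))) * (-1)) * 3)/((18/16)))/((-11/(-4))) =10007/2805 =3.57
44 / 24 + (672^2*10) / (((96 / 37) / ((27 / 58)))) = 140979199 / 174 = 810225.28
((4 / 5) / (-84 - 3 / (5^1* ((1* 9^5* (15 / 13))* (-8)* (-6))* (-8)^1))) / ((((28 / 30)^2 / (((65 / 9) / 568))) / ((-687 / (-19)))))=-15820998570000 / 3147538825214287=-0.01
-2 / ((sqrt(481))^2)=-2 / 481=-0.00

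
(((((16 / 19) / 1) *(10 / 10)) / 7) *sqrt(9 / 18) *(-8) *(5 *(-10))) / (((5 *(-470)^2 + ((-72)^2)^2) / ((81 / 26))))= 32400 *sqrt(2) / 12093644381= 0.00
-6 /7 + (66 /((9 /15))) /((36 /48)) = 3062 /21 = 145.81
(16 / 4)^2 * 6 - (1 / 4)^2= 1535 / 16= 95.94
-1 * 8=-8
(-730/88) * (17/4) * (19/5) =-23579/176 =-133.97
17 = 17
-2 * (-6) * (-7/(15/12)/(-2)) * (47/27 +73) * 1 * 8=904064/45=20090.31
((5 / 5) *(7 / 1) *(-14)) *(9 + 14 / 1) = -2254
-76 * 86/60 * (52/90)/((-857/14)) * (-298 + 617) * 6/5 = 379467088/964125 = 393.59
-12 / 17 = -0.71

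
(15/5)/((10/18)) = 27/5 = 5.40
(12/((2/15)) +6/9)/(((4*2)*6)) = 17/9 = 1.89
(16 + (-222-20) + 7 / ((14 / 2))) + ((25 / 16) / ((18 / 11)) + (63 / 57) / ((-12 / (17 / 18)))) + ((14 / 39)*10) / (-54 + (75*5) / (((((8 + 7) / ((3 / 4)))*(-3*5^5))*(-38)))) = -1818137703793 / 8109496096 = -224.20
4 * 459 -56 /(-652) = 299282 /163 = 1836.09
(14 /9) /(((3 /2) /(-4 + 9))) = 140 /27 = 5.19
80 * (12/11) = 960/11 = 87.27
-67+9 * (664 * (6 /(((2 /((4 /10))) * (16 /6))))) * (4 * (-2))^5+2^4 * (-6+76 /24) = -1321797269 /15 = -88119817.93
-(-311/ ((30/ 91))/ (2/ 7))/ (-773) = -198107/ 46380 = -4.27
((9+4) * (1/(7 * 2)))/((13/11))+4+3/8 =289/56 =5.16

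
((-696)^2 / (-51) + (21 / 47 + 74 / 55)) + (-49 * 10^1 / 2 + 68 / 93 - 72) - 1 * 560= -42392561272 / 4086885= -10372.83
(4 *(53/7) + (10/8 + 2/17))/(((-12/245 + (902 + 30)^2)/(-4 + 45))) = 21621145/14471275024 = 0.00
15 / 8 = 1.88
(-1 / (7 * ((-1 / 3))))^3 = 27 / 343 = 0.08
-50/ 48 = -25/ 24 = -1.04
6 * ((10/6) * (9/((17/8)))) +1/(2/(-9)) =1287/34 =37.85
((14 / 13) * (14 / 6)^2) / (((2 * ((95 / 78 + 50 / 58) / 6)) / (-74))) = -2944312 / 4705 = -625.78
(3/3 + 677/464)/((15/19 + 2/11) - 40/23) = -5484787/1712624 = -3.20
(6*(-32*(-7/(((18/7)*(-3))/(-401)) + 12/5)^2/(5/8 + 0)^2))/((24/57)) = -23165224162688/151875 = -152528224.94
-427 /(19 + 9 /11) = -4697 /218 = -21.55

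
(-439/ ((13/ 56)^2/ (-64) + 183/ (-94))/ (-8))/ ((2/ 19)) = -4917586688/ 18372359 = -267.66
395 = 395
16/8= 2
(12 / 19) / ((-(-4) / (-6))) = -18 / 19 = -0.95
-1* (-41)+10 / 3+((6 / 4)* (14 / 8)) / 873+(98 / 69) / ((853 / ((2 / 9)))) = 44.34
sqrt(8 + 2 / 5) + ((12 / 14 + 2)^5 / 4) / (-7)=-3.90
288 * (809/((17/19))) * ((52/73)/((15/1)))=76732032/6205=12366.16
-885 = -885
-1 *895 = -895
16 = 16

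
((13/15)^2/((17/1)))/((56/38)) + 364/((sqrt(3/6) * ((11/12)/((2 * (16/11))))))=3211/107100 + 139776 * sqrt(2)/121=1633.69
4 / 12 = 1 / 3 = 0.33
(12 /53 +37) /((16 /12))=5919 /212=27.92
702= 702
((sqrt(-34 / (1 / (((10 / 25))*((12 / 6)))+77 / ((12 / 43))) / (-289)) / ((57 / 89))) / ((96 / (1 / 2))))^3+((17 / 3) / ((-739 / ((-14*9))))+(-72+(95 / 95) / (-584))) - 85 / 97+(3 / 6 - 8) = -3324407295 / 41862872+704969*sqrt(84813) / 43651518154146349056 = -79.41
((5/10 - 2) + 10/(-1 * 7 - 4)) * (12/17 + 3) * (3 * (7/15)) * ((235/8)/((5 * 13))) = -1098531/194480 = -5.65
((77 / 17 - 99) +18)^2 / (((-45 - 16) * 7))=-1690000 / 123403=-13.69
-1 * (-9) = 9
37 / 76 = 0.49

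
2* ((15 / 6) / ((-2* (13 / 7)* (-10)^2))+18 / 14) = 9311 / 3640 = 2.56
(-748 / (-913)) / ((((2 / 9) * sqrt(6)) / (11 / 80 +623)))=937.89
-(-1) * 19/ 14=19/ 14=1.36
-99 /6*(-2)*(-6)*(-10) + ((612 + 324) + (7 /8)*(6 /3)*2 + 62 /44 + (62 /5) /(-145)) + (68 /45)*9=2934.42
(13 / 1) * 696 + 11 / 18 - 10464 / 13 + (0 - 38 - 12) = 1917323 / 234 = 8193.69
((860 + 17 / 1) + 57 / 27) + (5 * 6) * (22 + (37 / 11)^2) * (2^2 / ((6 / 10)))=8213152 / 1089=7541.92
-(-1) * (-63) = -63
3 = 3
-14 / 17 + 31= 513 / 17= 30.18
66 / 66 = 1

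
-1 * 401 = -401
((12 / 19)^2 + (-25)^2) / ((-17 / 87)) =-19641903 / 6137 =-3200.57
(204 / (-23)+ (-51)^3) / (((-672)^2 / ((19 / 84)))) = -19324121 / 290820096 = -0.07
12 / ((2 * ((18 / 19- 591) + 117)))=-19 / 1498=-0.01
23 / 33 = 0.70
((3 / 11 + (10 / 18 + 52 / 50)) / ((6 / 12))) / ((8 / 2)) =2312 / 2475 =0.93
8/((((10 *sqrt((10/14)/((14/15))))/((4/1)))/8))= 896 *sqrt(6)/75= 29.26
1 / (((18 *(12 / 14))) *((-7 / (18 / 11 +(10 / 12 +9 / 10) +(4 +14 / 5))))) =-839 / 8910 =-0.09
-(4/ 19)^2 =-16/ 361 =-0.04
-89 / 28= -3.18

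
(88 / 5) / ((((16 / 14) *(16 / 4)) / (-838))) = -32263 / 10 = -3226.30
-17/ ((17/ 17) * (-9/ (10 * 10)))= 1700/ 9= 188.89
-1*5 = -5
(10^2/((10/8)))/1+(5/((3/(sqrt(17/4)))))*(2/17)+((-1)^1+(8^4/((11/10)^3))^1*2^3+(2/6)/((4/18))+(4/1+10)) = 24713.99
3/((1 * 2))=3/2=1.50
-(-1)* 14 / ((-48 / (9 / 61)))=-21 / 488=-0.04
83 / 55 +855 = 47108 / 55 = 856.51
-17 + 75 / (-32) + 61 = 1333 / 32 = 41.66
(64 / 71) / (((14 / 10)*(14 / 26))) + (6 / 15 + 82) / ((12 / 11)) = 76.73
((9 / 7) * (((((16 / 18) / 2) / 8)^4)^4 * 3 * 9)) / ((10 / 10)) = 1 / 3498258097432756224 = 0.00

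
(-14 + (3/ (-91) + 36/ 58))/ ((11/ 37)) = -1309615/ 29029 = -45.11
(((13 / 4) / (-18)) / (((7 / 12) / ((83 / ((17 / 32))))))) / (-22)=8632 / 3927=2.20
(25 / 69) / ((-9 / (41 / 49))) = -1025 / 30429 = -0.03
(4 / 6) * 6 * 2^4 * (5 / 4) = 80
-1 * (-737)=737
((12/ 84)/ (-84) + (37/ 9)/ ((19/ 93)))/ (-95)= -74931/ 353780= -0.21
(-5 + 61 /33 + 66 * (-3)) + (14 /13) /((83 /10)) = -7157782 /35607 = -201.02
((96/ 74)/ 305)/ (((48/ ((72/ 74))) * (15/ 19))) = 228/ 2087725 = 0.00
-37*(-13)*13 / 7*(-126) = -112554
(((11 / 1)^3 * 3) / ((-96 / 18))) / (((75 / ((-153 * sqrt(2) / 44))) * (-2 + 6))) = 55539 * sqrt(2) / 6400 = 12.27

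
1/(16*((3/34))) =17/24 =0.71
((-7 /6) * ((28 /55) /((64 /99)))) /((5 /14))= -1029 /400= -2.57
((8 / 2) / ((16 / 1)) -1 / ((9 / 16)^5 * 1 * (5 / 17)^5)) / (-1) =5955127366403 / 738112500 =8068.05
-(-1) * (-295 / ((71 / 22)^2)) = -142780 / 5041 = -28.32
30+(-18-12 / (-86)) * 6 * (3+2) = -505.81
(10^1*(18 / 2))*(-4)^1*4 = -1440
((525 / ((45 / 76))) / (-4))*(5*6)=-6650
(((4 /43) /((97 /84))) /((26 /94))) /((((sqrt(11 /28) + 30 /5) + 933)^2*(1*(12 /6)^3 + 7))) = 3638843027008 /165246241850694241835 -553604352*sqrt(77) /165246241850694241835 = 0.00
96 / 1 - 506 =-410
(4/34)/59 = 2/1003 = 0.00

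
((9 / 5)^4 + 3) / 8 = 2109 / 1250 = 1.69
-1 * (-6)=6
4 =4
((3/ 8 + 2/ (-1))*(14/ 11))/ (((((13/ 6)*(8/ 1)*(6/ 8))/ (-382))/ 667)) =891779/ 22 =40535.41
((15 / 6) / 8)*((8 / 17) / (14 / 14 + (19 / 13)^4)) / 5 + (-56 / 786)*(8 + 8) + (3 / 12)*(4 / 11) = -24374546377 / 23352794124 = -1.04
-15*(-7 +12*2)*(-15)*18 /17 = 4050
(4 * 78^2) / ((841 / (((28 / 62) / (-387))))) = -37856 / 1121053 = -0.03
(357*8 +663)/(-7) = -502.71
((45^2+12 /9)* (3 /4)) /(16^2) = 6079 /1024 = 5.94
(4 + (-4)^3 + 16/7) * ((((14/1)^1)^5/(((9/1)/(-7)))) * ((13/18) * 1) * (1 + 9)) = 14123258240/81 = 174361212.84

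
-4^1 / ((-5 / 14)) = 56 / 5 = 11.20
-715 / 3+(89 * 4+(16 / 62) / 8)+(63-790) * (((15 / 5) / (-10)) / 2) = 421753 / 1860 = 226.75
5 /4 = 1.25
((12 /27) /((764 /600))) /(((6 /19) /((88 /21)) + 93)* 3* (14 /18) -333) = -167200 /55483017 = -0.00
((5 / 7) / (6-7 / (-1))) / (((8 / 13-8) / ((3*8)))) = -5 / 28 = -0.18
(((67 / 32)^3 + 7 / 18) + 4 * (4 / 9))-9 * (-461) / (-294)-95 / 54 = -196223543 / 43352064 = -4.53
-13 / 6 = -2.17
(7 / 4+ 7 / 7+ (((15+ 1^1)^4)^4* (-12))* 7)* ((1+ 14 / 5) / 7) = -23552802833312355503267 / 28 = -841171529761155553688.11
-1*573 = -573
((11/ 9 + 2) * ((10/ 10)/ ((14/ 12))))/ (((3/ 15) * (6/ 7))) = 145/ 9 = 16.11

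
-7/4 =-1.75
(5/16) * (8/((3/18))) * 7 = 105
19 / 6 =3.17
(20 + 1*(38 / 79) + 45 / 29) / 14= 1.57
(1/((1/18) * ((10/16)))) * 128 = 18432/5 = 3686.40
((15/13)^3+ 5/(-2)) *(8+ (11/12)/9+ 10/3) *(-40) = 2011625/4563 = 440.86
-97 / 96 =-1.01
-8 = -8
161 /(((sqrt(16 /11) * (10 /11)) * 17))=8.64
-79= -79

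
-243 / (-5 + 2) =81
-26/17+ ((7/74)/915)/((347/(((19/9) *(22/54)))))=-148443722789/97059373470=-1.53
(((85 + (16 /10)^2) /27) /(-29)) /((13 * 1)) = -2189 /254475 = -0.01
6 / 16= 3 / 8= 0.38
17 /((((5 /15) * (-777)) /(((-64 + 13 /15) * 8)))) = 33.15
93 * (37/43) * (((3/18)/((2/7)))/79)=0.59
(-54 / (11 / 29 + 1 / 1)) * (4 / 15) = -261 / 25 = -10.44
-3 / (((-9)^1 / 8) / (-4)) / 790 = -16 / 1185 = -0.01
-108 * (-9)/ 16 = 243/ 4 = 60.75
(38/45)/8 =19/180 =0.11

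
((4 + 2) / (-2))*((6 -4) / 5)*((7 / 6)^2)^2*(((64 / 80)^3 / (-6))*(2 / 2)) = 9604 / 50625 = 0.19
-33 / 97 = -0.34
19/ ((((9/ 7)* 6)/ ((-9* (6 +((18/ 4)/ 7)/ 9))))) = -1615/ 12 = -134.58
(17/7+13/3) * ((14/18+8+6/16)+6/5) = 264617/3780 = 70.00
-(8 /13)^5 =-32768 /371293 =-0.09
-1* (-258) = 258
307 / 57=5.39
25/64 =0.39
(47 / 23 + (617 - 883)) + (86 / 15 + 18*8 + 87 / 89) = -3477208 / 30705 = -113.25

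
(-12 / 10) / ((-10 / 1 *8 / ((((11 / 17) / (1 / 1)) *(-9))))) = -297 / 3400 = -0.09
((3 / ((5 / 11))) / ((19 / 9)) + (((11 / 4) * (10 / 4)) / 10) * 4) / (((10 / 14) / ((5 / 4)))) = 15631 / 1520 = 10.28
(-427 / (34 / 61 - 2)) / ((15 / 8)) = 26047 / 165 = 157.86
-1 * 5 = -5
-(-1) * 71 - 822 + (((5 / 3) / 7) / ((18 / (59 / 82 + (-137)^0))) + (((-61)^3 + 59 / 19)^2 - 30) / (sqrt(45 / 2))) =10861150652.24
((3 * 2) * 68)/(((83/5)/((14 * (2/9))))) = 19040/249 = 76.47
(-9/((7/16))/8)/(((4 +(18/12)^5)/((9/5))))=-5184/12985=-0.40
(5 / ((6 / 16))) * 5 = 200 / 3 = 66.67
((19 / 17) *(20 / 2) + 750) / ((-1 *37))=-12940 / 629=-20.57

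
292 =292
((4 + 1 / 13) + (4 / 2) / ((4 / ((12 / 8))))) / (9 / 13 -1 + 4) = 251 / 192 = 1.31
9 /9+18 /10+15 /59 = 901 /295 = 3.05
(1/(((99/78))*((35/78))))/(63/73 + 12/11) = 0.90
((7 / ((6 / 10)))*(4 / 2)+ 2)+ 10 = 35.33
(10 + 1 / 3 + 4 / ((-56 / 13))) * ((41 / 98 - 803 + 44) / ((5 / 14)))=-5872939 / 294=-19975.98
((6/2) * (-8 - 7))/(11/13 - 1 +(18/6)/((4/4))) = -585/37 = -15.81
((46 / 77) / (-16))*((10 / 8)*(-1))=115 / 2464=0.05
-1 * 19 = -19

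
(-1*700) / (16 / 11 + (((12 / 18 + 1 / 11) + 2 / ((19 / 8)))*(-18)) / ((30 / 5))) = 146300 / 699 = 209.30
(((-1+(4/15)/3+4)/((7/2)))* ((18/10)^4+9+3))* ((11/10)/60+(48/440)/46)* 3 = 1.23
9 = 9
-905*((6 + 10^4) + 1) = -9056335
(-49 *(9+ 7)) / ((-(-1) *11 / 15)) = -11760 / 11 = -1069.09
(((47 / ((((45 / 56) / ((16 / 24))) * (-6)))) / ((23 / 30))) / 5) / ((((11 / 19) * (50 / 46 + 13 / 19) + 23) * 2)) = -950152 / 26930205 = -0.04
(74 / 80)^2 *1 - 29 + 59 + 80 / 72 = 31.97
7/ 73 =0.10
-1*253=-253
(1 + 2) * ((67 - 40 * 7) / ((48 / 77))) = -16401 / 16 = -1025.06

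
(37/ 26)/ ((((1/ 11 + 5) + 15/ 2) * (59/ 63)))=25641/ 212459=0.12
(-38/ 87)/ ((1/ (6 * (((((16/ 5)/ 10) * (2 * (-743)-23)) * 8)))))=7339776/ 725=10123.83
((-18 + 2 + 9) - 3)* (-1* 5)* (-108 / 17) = -5400 / 17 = -317.65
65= 65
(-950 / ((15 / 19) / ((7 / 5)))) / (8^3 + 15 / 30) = -3.29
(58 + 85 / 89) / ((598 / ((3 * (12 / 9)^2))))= 13992 / 26611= 0.53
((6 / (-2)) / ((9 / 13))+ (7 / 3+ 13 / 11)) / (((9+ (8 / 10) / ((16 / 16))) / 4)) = -180 / 539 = -0.33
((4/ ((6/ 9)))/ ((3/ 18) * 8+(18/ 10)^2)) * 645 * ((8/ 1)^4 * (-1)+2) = -1188283500/ 343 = -3464383.38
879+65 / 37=32588 / 37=880.76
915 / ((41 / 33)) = 30195 / 41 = 736.46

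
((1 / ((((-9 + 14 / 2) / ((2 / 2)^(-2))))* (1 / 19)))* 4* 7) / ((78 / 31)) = -4123 / 39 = -105.72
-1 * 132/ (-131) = 132/ 131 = 1.01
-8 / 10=-4 / 5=-0.80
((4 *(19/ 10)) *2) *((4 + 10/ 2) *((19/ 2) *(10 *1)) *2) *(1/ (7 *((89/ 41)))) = 1065672/ 623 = 1710.55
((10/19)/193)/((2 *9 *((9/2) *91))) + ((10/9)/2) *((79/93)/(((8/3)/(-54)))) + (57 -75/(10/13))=-167771838359/3351652668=-50.06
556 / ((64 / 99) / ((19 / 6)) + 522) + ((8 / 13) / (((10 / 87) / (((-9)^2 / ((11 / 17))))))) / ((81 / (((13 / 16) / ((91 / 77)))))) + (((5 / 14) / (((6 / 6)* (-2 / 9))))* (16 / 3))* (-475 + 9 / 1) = 1192125622503 / 297954020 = 4001.04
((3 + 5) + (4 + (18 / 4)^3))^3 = 561515625 / 512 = 1096710.21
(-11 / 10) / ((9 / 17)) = -187 / 90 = -2.08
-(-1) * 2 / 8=1 / 4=0.25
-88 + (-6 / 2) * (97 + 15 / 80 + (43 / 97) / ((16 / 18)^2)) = -2366773 / 6208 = -381.25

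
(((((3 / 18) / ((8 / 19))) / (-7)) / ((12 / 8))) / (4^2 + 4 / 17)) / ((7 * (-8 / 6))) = 323 / 1298304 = 0.00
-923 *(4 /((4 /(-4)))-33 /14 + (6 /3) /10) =5683.04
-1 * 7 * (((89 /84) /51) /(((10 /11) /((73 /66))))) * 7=-45479 /36720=-1.24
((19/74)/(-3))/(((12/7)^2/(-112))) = 6517/1998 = 3.26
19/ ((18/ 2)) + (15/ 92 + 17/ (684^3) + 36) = 281709665815/ 7360310592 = 38.27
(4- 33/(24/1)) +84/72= 91/24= 3.79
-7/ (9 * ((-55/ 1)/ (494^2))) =1708252/ 495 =3451.01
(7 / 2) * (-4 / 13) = -14 / 13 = -1.08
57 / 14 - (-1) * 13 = 239 / 14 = 17.07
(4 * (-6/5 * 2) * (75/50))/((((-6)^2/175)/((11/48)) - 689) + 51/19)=65835/3133646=0.02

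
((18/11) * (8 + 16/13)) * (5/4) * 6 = 16200/143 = 113.29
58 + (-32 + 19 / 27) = 721 / 27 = 26.70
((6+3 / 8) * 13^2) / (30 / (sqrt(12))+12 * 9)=77571 / 7726 - 14365 * sqrt(3) / 30904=9.24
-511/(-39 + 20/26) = 949/71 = 13.37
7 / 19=0.37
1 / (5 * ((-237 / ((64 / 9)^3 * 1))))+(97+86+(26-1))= 179421776 / 863865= 207.70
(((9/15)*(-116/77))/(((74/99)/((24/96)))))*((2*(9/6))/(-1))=2349/2590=0.91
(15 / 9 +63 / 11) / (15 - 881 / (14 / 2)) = -427 / 6402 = -0.07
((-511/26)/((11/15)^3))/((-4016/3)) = 5173875/138977696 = 0.04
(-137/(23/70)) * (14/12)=-33565/69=-486.45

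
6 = 6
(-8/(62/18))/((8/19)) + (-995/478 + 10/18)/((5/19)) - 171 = -182.32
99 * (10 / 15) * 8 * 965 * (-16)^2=130437120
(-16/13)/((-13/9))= 144/169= 0.85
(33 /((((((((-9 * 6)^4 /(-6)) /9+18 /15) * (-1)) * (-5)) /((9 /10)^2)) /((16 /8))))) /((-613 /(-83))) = -6723 /731247700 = -0.00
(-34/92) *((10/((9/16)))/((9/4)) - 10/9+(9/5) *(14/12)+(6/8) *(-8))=-39797/37260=-1.07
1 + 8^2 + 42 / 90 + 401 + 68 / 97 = 679729 / 1455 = 467.17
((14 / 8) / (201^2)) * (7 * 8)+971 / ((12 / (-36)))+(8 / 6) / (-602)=-35424119449 / 12160701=-2913.00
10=10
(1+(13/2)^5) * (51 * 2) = 18937575/16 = 1183598.44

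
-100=-100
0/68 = 0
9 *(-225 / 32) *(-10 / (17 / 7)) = 70875 / 272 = 260.57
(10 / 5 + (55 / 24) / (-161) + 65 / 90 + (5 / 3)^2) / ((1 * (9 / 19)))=402743 / 34776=11.58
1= 1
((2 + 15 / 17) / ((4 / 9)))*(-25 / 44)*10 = -55125 / 1496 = -36.85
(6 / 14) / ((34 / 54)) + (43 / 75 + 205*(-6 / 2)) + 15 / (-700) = -21911497 / 35700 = -613.77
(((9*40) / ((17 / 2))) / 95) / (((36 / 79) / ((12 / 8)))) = 1.47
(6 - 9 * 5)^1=-39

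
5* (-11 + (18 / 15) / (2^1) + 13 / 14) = -663 / 14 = -47.36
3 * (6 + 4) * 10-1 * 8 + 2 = 294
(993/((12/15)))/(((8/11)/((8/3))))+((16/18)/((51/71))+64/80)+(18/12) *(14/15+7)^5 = 889733704991/17212500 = 51691.14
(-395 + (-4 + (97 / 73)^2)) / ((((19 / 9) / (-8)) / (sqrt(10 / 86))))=152414064*sqrt(215) / 4353793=513.31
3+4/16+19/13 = 245/52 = 4.71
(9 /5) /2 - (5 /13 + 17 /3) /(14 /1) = 1277 /2730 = 0.47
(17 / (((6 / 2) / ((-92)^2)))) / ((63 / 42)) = 287776 / 9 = 31975.11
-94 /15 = -6.27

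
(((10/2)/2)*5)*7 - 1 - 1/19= 3285/38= 86.45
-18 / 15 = -6 / 5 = -1.20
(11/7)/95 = 11/665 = 0.02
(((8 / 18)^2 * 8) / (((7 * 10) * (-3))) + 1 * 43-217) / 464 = -739967 / 1973160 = -0.38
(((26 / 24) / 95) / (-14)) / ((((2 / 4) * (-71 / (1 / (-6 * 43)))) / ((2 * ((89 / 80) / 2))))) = -1157 / 11694211200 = -0.00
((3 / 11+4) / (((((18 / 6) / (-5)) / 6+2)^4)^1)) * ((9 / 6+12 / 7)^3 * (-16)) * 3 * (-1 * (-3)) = -770917500000 / 491701133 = -1567.86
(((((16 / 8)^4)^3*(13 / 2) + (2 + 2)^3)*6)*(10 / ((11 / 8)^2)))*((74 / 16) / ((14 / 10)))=2369894400 / 847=2797986.30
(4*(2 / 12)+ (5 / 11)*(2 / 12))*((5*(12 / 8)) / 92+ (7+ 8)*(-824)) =-37145675 / 4048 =-9176.30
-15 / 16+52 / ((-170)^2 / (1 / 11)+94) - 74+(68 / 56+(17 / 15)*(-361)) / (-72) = -3469412348 / 50084055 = -69.27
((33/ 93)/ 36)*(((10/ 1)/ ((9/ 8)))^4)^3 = 188978561024000000000000/ 78797840678199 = 2398270807.90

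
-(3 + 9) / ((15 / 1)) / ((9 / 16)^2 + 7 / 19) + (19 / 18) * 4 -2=157996 / 149895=1.05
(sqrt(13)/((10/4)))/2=sqrt(13)/5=0.72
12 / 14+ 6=48 / 7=6.86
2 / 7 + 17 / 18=155 / 126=1.23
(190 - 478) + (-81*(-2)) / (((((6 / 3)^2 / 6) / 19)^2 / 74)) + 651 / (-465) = 48684818 / 5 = 9736963.60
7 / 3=2.33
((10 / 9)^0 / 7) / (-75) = -1 / 525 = -0.00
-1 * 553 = -553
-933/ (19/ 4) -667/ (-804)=-195.59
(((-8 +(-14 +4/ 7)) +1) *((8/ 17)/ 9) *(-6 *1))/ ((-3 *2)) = -1144/ 1071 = -1.07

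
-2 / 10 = -1 / 5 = -0.20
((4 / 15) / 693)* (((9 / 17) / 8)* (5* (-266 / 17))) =-0.00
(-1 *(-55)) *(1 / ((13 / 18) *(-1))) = -990 / 13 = -76.15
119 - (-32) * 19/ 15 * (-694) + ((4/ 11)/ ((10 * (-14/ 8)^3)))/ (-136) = -28011.13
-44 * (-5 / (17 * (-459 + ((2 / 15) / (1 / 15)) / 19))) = -4180 / 148223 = -0.03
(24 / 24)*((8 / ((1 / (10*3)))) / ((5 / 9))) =432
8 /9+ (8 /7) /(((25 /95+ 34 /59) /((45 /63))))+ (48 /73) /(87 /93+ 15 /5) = 3748385560 /1847910393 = 2.03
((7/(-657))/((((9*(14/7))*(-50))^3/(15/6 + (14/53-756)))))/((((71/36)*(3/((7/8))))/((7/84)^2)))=-3912307/346041626688000000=-0.00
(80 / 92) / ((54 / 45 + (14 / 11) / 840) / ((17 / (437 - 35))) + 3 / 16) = 299200 / 9840619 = 0.03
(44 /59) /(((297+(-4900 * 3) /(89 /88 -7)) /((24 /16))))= 1054 /2592637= 0.00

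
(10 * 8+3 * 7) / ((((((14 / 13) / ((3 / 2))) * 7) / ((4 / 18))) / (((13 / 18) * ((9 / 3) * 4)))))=17069 / 441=38.71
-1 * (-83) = 83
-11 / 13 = -0.85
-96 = -96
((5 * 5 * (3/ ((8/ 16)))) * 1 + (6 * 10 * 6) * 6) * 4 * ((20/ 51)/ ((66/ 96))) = 89600/ 17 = 5270.59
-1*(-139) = 139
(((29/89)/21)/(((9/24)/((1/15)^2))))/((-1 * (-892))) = 58/281331225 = 0.00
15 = 15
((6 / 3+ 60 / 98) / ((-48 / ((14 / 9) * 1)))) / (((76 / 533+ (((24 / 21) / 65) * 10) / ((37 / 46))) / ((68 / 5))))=-5364112 / 1682775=-3.19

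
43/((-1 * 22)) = -43/22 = -1.95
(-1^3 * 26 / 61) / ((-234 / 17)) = 0.03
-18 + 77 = 59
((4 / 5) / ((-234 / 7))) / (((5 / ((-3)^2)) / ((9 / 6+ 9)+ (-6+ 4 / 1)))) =-119 / 325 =-0.37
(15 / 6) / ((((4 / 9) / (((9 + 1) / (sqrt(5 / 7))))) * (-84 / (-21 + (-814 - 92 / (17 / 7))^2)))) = -3145833825 * sqrt(35) / 32368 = -574981.58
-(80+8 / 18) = -724 / 9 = -80.44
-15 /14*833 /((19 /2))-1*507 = -11418 /19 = -600.95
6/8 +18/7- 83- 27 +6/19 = -56585/532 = -106.36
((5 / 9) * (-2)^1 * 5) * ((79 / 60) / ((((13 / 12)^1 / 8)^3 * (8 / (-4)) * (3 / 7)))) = 22650880 / 6591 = 3436.64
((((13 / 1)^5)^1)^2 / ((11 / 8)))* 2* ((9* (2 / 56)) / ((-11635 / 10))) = -763523954856 / 13783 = -55396064.34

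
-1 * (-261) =261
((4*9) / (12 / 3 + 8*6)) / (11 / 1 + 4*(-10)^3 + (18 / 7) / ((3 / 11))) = -63 / 362141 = -0.00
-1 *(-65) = 65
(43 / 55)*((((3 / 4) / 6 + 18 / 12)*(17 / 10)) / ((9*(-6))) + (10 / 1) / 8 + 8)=1708777 / 237600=7.19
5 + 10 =15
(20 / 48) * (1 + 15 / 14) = 145 / 168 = 0.86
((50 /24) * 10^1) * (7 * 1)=875 /6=145.83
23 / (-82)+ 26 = 2109 / 82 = 25.72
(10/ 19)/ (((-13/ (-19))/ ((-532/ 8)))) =-665/ 13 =-51.15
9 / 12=0.75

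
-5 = -5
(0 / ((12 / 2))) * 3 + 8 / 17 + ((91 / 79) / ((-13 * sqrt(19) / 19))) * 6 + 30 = 518 / 17 - 42 * sqrt(19) / 79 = 28.15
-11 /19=-0.58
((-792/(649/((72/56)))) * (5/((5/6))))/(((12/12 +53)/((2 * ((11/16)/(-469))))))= 99/193697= 0.00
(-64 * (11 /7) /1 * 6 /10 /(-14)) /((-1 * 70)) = -528 /8575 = -0.06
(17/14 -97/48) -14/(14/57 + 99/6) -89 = -58140331/641424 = -90.64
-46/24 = -23/12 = -1.92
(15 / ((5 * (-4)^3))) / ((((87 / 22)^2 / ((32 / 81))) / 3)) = -242 / 68121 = -0.00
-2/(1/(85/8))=-85/4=-21.25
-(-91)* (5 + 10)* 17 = 23205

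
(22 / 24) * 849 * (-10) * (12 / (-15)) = 6226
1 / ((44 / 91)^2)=8281 / 1936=4.28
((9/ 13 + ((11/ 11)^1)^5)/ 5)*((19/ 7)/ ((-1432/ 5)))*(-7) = 209/ 9308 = 0.02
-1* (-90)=90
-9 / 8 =-1.12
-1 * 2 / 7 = -2 / 7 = -0.29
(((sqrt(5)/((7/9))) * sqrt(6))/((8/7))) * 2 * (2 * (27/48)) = 13.86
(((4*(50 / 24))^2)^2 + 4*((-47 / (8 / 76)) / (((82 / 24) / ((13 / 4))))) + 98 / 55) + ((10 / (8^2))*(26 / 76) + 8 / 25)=3471342415483 / 1110542400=3125.81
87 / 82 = 1.06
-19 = -19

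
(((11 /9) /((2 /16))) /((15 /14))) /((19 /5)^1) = 1232 /513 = 2.40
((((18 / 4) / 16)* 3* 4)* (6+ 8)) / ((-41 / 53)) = -10017 / 164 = -61.08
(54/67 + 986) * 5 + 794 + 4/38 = 5728.14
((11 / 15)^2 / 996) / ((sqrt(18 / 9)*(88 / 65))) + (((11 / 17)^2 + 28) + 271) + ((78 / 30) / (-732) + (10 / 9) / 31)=143*sqrt(2) / 717120 + 29456938559 / 98369820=299.45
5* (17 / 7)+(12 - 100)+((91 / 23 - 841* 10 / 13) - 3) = -1510777 / 2093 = -721.82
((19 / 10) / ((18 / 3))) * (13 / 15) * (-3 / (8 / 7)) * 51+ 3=-26993 / 800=-33.74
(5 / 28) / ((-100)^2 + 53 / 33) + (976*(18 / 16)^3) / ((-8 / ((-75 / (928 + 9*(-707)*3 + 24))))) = -1100757153315 / 1532459842816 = -0.72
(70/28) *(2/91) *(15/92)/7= 75/58604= 0.00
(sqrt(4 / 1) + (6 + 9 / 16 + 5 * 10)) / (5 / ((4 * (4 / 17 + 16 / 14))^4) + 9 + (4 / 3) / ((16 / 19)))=5.53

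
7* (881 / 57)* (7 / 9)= 43169 / 513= 84.15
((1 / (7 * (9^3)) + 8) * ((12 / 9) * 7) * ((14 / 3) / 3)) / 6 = 1143100 / 59049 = 19.36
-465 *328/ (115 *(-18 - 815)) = 30504/ 19159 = 1.59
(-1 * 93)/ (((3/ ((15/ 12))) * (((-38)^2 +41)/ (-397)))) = 12307/ 1188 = 10.36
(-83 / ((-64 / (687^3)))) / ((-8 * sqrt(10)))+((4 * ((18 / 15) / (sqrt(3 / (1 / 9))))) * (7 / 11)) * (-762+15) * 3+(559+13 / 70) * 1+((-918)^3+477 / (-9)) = -790243254.29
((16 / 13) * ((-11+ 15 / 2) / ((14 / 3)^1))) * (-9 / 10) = 54 / 65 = 0.83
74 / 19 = 3.89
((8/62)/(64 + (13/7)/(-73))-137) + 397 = 263491504/1013421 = 260.00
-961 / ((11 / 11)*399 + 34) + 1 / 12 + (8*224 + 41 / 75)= 77524779 / 43300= 1790.41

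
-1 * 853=-853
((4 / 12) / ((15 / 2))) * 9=2 / 5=0.40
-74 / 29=-2.55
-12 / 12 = -1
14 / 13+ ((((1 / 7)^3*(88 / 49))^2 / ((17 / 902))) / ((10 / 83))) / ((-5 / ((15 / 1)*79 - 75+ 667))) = -5015816760802 / 1560675750725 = -3.21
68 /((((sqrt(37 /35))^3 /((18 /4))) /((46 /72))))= 13685 * sqrt(1295) /2738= 179.86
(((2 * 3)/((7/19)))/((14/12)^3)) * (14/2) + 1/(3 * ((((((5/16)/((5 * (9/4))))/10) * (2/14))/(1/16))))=85263/686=124.29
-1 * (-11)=11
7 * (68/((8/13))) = 1547/2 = 773.50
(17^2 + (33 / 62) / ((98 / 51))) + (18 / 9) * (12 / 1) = 1903471 / 6076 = 313.28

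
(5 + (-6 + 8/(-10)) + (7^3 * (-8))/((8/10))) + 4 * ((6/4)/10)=-17156/5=-3431.20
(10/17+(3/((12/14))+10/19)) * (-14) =-20867/323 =-64.60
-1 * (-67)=67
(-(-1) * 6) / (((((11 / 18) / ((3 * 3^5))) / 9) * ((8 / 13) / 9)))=20726199 / 22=942099.95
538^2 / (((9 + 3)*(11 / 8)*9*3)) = 578888 / 891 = 649.71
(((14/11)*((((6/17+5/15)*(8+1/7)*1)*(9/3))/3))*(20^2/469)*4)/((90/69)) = 699200/37587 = 18.60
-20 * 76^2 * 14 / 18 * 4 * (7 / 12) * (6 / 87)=-11320960 / 783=-14458.44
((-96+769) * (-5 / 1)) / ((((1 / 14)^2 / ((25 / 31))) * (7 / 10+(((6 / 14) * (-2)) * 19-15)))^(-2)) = -2964638788393 / 23529800000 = -126.00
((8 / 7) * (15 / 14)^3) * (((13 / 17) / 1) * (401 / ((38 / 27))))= 475034625 / 1551046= 306.27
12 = 12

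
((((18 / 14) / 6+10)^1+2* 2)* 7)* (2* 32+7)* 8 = 56516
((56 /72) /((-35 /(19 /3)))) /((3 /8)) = -152 /405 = -0.38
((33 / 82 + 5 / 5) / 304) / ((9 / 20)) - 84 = -4710817 / 56088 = -83.99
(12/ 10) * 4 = 24/ 5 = 4.80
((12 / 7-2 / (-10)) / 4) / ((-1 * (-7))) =67 / 980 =0.07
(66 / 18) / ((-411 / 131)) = -1441 / 1233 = -1.17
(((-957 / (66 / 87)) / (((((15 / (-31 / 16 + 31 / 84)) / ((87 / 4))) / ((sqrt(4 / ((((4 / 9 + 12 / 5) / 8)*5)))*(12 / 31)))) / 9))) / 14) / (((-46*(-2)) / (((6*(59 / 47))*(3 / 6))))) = 5944306581 / 135600640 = 43.84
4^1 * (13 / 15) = 52 / 15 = 3.47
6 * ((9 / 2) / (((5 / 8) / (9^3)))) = 157464 / 5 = 31492.80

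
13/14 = 0.93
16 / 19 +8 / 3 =200 / 57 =3.51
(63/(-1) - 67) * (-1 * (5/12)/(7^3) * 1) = 325/2058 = 0.16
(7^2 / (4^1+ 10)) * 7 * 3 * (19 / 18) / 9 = 931 / 108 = 8.62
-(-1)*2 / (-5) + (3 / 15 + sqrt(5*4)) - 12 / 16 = -19 / 20 + 2*sqrt(5) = 3.52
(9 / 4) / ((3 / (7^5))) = 50421 / 4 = 12605.25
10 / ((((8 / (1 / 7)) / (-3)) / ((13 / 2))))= -3.48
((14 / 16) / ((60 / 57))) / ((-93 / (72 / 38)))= -21 / 1240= -0.02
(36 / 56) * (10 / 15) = 3 / 7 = 0.43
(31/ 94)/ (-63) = -31/ 5922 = -0.01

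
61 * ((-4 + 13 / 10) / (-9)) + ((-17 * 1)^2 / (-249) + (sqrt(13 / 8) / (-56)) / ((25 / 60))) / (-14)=3 * sqrt(26) / 3920 + 160207 / 8715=18.39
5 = 5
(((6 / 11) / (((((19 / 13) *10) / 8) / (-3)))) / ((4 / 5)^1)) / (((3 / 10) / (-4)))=14.93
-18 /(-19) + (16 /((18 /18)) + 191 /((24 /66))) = 41207 /76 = 542.20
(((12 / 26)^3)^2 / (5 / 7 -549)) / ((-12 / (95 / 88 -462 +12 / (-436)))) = -7520823513 / 11105913118729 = -0.00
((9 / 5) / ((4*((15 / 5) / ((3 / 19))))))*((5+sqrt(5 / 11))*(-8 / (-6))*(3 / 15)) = 3*sqrt(55) / 5225+3 / 95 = 0.04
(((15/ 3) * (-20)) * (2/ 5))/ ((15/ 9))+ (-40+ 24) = -40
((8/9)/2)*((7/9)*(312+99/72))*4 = 35098/81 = 433.31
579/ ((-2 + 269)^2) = 193/ 23763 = 0.01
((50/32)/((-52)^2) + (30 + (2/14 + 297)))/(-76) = -99074735/23016448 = -4.30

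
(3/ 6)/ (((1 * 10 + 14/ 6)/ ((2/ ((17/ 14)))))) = 42/ 629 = 0.07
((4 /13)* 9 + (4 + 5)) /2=153 /26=5.88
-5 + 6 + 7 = 8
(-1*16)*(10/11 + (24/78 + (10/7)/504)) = -1230604/63063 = -19.51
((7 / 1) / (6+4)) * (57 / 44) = 399 / 440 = 0.91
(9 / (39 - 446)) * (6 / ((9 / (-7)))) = 0.10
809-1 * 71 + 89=827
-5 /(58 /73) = -365 /58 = -6.29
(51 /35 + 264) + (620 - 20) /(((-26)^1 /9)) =26283 /455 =57.76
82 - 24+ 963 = 1021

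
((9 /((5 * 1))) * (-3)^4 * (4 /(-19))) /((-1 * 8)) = 729 /190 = 3.84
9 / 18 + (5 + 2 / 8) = 5.75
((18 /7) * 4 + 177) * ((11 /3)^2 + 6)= 10925 /3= 3641.67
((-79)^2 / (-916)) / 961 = -6241 / 880276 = -0.01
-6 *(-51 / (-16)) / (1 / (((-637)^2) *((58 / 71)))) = -1800397053 / 284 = -6339426.24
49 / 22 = 2.23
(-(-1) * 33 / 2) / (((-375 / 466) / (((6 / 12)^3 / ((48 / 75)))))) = -2563 / 640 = -4.00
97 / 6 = 16.17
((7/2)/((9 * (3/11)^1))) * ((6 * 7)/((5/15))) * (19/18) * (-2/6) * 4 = -20482/81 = -252.86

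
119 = 119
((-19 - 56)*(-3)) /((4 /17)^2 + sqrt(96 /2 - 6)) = 34.42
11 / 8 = 1.38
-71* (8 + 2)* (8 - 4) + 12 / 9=-8516 / 3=-2838.67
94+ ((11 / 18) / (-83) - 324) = -343631 / 1494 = -230.01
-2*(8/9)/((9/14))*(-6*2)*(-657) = -65408/3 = -21802.67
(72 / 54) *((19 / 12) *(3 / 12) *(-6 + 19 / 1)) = 247 / 36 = 6.86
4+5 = 9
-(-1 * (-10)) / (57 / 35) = -350 / 57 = -6.14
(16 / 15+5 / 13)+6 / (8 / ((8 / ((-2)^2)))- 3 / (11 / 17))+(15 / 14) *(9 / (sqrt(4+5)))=-13003 / 2730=-4.76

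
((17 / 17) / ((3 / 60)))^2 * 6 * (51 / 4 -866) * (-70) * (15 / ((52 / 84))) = 45153990000 / 13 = 3473383846.15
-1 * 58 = -58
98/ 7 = 14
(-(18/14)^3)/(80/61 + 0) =-44469/27440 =-1.62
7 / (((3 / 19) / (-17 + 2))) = -665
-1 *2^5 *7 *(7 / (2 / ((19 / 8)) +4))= -7448 / 23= -323.83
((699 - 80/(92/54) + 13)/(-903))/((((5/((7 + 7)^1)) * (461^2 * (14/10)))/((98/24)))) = -53536/1891649421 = -0.00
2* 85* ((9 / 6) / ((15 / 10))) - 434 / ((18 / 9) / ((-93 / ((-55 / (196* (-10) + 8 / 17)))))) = 672428422 / 935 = 719174.78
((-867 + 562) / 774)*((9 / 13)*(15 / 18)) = -1525 / 6708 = -0.23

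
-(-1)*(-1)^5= -1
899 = 899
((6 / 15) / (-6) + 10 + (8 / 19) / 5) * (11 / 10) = 6281 / 570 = 11.02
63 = 63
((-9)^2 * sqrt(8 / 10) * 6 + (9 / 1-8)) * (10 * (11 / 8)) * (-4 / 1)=-10692 * sqrt(5)-55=-23963.04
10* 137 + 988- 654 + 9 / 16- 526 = 18857 / 16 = 1178.56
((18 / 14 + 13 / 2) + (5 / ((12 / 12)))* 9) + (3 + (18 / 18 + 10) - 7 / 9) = 8317 / 126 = 66.01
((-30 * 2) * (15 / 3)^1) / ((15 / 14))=-280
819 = 819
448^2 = 200704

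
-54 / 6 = -9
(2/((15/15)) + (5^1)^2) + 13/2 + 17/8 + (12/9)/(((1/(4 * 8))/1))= 1879/24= 78.29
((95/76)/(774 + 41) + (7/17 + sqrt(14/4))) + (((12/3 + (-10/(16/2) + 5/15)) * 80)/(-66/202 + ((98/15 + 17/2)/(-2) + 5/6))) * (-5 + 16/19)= sqrt(14)/2 + 1312598196559/8946328676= 148.59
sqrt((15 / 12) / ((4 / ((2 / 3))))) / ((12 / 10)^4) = 0.22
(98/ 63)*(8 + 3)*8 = 1232/ 9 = 136.89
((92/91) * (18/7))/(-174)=-0.01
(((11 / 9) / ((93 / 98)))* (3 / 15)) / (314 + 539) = 1078 / 3569805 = 0.00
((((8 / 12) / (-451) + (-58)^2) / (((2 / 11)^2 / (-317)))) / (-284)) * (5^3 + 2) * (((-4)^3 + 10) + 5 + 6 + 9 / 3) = -5039056987525 / 8733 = -577013281.52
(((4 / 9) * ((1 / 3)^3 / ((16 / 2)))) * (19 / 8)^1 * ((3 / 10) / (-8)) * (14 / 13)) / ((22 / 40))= -133 / 370656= -0.00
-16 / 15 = -1.07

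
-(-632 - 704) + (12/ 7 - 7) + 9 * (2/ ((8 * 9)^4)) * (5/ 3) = 41721661475/ 31352832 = 1330.71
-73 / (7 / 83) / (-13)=6059 / 91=66.58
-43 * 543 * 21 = -490329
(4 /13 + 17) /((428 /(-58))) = -6525 /2782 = -2.35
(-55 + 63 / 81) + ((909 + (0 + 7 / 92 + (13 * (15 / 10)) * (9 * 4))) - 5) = 1284935 / 828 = 1551.85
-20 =-20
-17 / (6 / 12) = -34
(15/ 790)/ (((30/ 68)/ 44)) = 748/ 395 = 1.89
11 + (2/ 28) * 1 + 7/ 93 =14513/ 1302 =11.15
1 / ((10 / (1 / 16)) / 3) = 3 / 160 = 0.02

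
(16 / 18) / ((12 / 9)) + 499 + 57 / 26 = 39145 / 78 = 501.86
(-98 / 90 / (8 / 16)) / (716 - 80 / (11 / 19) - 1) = -1078 / 285525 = -0.00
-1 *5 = -5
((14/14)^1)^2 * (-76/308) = -19/77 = -0.25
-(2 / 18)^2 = -1 / 81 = -0.01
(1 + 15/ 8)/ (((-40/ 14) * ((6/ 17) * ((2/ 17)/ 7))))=-325703/ 1920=-169.64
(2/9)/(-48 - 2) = -1/225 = -0.00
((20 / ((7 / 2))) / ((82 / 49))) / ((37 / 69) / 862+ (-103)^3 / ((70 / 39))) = -72860550 / 12990519135863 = -0.00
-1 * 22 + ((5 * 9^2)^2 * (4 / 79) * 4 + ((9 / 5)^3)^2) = 41021077589 / 1234375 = 33232.27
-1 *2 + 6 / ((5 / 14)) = 74 / 5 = 14.80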